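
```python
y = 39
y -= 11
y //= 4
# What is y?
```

Trace:
`y = 39` → y = 39
`y -= 11` → y = 28
`y //= 4` → y = 7
So y = 7

Answer: 7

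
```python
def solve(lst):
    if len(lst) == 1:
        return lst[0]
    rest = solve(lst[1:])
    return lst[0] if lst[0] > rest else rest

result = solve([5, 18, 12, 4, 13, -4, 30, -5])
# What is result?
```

Recursive max over [5, 18, 12, 4, 13, -4, 30, -5] = 30

Answer: 30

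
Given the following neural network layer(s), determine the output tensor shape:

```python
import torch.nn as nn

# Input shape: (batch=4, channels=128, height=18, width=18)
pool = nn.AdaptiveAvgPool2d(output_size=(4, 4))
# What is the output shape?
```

Input: (4, 128, 18, 18) -> Output: (4, 128, 4, 4)

Answer: (4, 128, 4, 4)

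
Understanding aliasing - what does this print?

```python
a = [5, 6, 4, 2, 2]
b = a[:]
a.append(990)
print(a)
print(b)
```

Key concept: slice [:] creates copy.
Step by step:
`a = [5, 6, 4, 2, 2]` → a = [5, 6, 4, 2, 2]
`b = a[:]` → b = [5, 6, 4, 2, 2]
`a.append(990)` → a = [5, 6, 4, 2, 2, 990]
`print(a)` → prints [5, 6, 4, 2, 2, 990]
`print(b)` → prints [5, 6, 4, 2, 2]

Answer:
[5, 6, 4, 2, 2, 990]
[5, 6, 4, 2, 2]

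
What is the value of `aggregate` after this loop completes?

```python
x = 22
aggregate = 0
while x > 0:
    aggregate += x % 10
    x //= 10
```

Sum digits of 22
`aggregate` takes the values: 0 → 2 → 4

Answer: 4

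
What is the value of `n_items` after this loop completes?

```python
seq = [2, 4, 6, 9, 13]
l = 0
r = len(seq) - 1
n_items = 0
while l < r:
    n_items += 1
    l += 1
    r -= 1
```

Iterations until pointers meet (list length 5)
`n_items` takes the values: 0 → 1 → 2

Answer: 2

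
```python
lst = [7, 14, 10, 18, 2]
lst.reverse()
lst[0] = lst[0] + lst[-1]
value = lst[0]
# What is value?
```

Trace:
`lst = [7, 14, 10, 18, 2]` → lst = [7, 14, 10, 18, 2]
`lst.reverse()` → lst = [2, 18, 10, 14, 7]
`lst[0] = lst[0] + lst[-1]` → lst = [9, 18, 10, 14, 7]
`value = lst[0]` → value = 9
So value = 9

Answer: 9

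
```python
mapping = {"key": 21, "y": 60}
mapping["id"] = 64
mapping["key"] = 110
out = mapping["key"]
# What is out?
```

Trace:
`mapping = {"key": 21, "y": 60}` → mapping = {'key': 21, 'y': 60}
`mapping["id"] = 64` → mapping = {'key': 21, 'y': 60, 'id': 64}
`mapping["key"] = 110` → mapping = {'key': 110, 'y': 60, 'id': 64}
`out = mapping["key"]` → out = 110
So out = 110

Answer: 110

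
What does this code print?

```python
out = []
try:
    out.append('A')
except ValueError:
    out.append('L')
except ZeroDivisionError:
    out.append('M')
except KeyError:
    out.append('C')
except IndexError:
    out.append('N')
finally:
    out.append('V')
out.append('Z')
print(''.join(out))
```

Execution trace: 'A' (try body, no exception) → 'V' (finally) → 'Z' (after the try/except). Output: AVZ

Answer: AVZ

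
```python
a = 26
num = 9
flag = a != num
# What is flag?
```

Trace:
`a = 26` → a = 26
`num = 9` → num = 9
`flag = a != num` → flag = True
So flag = True

Answer: True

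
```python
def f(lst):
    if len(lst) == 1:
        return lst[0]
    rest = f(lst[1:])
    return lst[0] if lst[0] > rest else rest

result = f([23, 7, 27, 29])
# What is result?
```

Recursive max over [23, 7, 27, 29] = 29

Answer: 29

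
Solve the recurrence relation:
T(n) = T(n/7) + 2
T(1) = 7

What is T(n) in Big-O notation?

Each step divides n by 7 and adds 2. After log_7(n) steps we reach T(1)=7. So T(n) = 2·log_7(n) + 7 = O(log n).

Answer: O(log n)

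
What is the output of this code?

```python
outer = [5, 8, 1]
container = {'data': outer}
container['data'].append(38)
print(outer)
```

Key concept: dict holds reference to list.
Step by step:
`outer = [5, 8, 1]` → outer = [5, 8, 1]
`container = {'data': outer}` → container = {'data': [5, 8, 1]}
`container['data'].append(38)` → outer = [5, 8, 1, 38]; container = {'data': [5, 8, 1, 38]}
`print(outer)` → prints [5, 8, 1, 38]

Answer: [5, 8, 1, 38]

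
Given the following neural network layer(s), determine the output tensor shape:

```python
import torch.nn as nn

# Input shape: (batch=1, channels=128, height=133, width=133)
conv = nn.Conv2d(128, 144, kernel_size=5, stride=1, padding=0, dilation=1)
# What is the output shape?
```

Input: (1, 128, 133, 133) -> Output: (1, 144, 129, 129)

Answer: (1, 144, 129, 129)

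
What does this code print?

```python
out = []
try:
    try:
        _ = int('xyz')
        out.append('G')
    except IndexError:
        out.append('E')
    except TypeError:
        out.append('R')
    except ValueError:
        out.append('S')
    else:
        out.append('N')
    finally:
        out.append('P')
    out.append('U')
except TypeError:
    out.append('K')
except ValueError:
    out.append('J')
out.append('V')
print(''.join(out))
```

Execution trace: 'S' (inner except ValueError) → 'P' (inner finally) → 'U' (try body, no exception) → 'V' (after the try/except). Output: SPUV

Answer: SPUV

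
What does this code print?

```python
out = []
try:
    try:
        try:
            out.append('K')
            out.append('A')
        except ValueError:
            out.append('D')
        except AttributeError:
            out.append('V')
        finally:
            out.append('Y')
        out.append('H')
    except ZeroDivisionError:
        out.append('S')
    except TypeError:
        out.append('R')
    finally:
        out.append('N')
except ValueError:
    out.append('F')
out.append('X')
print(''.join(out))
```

Execution trace: 'K' (inner try body) → 'A' (inner try body, no exception) → 'Y' (inner finally) → 'H' (try body, no exception) → 'N' (finally) → 'X' (after the try/except). Output: KAYHNX

Answer: KAYHNX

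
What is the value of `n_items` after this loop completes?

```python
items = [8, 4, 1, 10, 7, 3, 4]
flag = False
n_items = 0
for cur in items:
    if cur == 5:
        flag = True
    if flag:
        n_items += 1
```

Count elements after first 5 in [8, 4, 1, 10, 7, 3, 4]
`n_items` takes the values: 0

Answer: 0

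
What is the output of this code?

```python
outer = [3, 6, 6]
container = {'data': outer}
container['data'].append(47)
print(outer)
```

Key concept: dict holds reference to list.
Step by step:
`outer = [3, 6, 6]` → outer = [3, 6, 6]
`container = {'data': outer}` → container = {'data': [3, 6, 6]}
`container['data'].append(47)` → outer = [3, 6, 6, 47]; container = {'data': [3, 6, 6, 47]}
`print(outer)` → prints [3, 6, 6, 47]

Answer: [3, 6, 6, 47]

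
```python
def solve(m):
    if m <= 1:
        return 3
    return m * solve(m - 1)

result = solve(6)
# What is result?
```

solve(6) = 6 * 5 * 4 * 3 * 2 * 3 = 2160

Answer: 2160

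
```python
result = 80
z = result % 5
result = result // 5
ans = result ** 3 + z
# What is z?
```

Trace:
`result = 80` → result = 80
`z = result % 5` → z = 0
`result = result // 5` → result = 16
`ans = result ** 3 + z` → ans = 4096
So z = 0

Answer: 0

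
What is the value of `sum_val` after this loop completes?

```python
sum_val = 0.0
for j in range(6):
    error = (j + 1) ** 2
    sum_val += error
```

Sum of squared losses 1² + 2² + ... + 6²
`sum_val` takes the values: 0.0 → 1.0 → 5.0 → 14.0 → 30.0 → 55.0 → 91.0

Answer: 91.0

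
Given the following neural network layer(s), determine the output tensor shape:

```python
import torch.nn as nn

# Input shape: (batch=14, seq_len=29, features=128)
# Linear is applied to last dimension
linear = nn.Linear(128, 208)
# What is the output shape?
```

Input: (14, 29, 128) -> Output: (14, 29, 208)

Answer: (14, 29, 208)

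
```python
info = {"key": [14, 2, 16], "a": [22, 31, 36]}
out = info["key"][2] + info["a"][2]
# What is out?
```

Trace:
`info = {"key": [14, 2, 16], "a": [22, 31, 36]}` → info = {'key': [14, 2, 16], 'a': [22, 31, 36]}
`out = info["key"][2] + info["a"][2]` → out = 52
So out = 52

Answer: 52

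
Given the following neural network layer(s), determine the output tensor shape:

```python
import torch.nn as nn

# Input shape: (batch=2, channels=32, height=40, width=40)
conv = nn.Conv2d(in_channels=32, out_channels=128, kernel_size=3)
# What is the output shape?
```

Input: (2, 32, 40, 40) -> Output: (2, 128, 38, 38)

Answer: (2, 128, 38, 38)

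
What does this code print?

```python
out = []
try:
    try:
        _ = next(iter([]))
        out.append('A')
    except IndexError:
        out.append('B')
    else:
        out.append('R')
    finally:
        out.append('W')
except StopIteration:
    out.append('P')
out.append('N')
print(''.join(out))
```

Execution trace: 'W' (finally) → 'P' (outer except StopIteration) → 'N' (after the try/except). Output: WPN

Answer: WPN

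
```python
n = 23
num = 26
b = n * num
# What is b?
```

Trace:
`n = 23` → n = 23
`num = 26` → num = 26
`b = n * num` → b = 598
So b = 598

Answer: 598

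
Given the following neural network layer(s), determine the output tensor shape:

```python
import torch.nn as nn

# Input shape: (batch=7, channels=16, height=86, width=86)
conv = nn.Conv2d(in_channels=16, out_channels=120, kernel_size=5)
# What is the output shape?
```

Input: (7, 16, 86, 86) -> Output: (7, 120, 82, 82)

Answer: (7, 120, 82, 82)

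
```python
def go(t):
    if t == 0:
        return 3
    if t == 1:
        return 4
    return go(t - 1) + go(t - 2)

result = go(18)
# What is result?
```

Build up from base cases: go(0)=3, go(1)=4, go(2)=7, go(3)=11, go(4)=18, go(5)=29, go(6)=47, ..., go(18)=15127

Answer: 15127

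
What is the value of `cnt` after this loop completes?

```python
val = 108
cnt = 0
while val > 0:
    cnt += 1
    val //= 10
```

Count digits by repeated division by 10
`cnt` takes the values: 0 → 1 → 2 → 3

Answer: 3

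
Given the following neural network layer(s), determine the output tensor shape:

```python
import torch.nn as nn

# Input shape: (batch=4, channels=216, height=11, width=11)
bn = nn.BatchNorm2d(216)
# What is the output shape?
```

Input: (4, 216, 11, 11) -> Output: (4, 216, 11, 11)

Answer: (4, 216, 11, 11)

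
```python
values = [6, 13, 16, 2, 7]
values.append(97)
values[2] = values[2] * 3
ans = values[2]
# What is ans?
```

Trace:
`values = [6, 13, 16, 2, 7]` → values = [6, 13, 16, 2, 7]
`values.append(97)` → values = [6, 13, 16, 2, 7, 97]
`values[2] = values[2] * 3` → values = [6, 13, 48, 2, 7, 97]
`ans = values[2]` → ans = 48
So ans = 48

Answer: 48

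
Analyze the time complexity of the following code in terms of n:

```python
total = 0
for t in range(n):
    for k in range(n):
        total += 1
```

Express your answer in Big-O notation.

Each loop level contributes: n × n. Multiplying the contributions gives O(n^2).

Answer: O(n^2)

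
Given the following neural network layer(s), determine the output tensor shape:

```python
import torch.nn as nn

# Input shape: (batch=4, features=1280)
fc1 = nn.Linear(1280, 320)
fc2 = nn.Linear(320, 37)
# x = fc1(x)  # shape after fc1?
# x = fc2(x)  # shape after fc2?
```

Input: (4, 1280) -> after fc1: (4, 320) -> Output: (4, 37)

Answer: (4, 37)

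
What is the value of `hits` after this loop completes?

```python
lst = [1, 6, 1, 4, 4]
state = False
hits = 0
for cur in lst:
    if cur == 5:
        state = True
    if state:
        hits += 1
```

Count elements after first 5 in [1, 6, 1, 4, 4]
`hits` takes the values: 0

Answer: 0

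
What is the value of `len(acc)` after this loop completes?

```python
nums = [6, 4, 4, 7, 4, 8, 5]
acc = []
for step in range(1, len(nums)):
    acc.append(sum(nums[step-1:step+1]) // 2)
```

Number of 2-element averages
`acc` takes the values: [] → [5] → [5, 4] → [5, 4, 5] → [5, 4, 5, 5] → [5, 4, 5, 5, 6] → [5, 4, 5, 5, 6, 6]
So `len(acc)` = 6

Answer: 6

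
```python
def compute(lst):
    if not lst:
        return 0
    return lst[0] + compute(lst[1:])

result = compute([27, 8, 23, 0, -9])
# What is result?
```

27 + 8 + 23 + 0 + (-9) + 0 = 49

Answer: 49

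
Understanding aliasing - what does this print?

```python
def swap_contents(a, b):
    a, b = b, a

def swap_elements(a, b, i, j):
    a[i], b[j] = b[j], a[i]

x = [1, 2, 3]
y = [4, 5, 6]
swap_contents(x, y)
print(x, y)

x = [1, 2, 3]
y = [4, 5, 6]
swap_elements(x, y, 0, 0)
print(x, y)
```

Key concept: parameter rebinding vs mutation.
Step by step:
`x = [1, 2, 3]` → x = [1, 2, 3]
`y = [4, 5, 6]` → y = [4, 5, 6]
`swap_contents(x, y)` → no visible change to tracked variables
`print(x, y)` → prints [1, 2, 3] [4, 5, 6]
`x = [1, 2, 3]` → x = [1, 2, 3]
`y = [4, 5, 6]` → y = [4, 5, 6]
`swap_elements(x, y, 0, 0)` → x = [4, 2, 3]; y = [1, 5, 6]
`print(x, y)` → prints [4, 2, 3] [1, 5, 6]

Answer:
[1, 2, 3] [4, 5, 6]
[4, 2, 3] [1, 5, 6]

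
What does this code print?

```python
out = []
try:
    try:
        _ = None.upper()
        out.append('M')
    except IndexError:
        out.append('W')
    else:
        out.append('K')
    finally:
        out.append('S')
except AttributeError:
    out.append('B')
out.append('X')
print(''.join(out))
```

Execution trace: 'S' (finally) → 'B' (outer except AttributeError) → 'X' (after the try/except). Output: SBX

Answer: SBX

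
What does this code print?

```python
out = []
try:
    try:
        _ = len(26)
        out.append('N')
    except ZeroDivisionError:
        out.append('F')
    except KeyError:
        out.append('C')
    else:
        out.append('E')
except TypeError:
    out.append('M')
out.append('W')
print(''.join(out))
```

Execution trace: 'M' (outer except TypeError) → 'W' (after the try/except). Output: MW

Answer: MW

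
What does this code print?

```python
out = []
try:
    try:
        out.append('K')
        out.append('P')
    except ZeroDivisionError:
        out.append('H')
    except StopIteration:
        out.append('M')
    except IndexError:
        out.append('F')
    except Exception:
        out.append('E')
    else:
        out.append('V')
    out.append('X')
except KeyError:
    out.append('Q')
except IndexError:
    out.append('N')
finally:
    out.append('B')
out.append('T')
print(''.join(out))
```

Execution trace: 'K' (inner try body) → 'P' (inner try body, no exception) → 'V' (inner else) → 'X' (try body, no exception) → 'B' (finally) → 'T' (after the try/except). Output: KPVXBT

Answer: KPVXBT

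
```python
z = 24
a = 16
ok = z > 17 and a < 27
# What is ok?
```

Trace:
`z = 24` → z = 24
`a = 16` → a = 16
`ok = z > 17 and a < 27` → ok = True
So ok = True

Answer: True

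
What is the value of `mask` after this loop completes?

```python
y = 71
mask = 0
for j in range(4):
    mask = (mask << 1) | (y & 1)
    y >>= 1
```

Reverse lowest 4 bits of 71
`mask` takes the values: 0 → 1 → 3 → 7 → 14

Answer: 14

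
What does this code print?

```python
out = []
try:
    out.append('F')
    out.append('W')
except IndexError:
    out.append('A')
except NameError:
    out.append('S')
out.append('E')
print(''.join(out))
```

Execution trace: 'F' (try body) → 'W' (try body, no exception) → 'E' (after the try/except). Output: FWE

Answer: FWE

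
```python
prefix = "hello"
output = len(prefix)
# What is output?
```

Trace:
`prefix = "hello"` → prefix = 'hello'
`output = len(prefix)` → output = 5
So output = 5

Answer: 5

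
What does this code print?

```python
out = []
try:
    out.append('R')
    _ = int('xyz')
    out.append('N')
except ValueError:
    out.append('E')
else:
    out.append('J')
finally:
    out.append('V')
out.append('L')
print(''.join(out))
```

Execution trace: 'R' (try body) → 'E' (except ValueError) → 'V' (finally) → 'L' (after the try/except). Output: REVL

Answer: REVL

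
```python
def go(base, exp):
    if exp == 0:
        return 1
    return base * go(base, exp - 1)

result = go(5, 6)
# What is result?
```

go(5, 6) = 5 * 5 * 5 * 5 * 5 * 5 = 15625

Answer: 15625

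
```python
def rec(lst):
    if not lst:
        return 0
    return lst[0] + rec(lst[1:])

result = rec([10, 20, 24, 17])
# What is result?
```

10 + 20 + 24 + 17 + 0 = 71

Answer: 71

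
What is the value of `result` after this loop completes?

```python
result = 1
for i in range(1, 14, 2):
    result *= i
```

Product of 1, 3, 5, ... up to 13
`result` takes the values: 1 → 3 → 15 → 105 → 945 → 10395 → 135135

Answer: 135135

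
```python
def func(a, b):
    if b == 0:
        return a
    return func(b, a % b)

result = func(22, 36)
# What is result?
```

func(22, 36) -> func(36, 22) -> func(22, 14) -> func(14, 8) -> func(8, 6) -> func(6, 2) -> func(2, 0) -> 2

Answer: 2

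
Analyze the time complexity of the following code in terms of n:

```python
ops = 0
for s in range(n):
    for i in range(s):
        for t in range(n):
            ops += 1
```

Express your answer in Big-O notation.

Each loop level contributes: n × n × n. Multiplying the contributions gives O(n^3).

Answer: O(n^3)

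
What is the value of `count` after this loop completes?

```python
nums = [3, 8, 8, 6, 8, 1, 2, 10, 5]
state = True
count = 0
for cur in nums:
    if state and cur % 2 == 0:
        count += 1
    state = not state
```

Count even values at even positions
`count` takes the values: 0 → 1 → 2 → 3

Answer: 3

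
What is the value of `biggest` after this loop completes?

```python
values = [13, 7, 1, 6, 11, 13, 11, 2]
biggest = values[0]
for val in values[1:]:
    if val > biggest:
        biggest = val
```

Maximum of [13, 7, 1, 6, 11, 13, 11, 2]
`biggest` takes the values: 13

Answer: 13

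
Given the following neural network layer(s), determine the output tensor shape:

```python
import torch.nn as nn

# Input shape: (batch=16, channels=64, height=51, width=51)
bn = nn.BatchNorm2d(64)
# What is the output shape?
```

Input: (16, 64, 51, 51) -> Output: (16, 64, 51, 51)

Answer: (16, 64, 51, 51)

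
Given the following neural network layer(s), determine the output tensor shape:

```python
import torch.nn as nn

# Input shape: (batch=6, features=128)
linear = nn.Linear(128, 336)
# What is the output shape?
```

Input: (6, 128) -> Output: (6, 336)

Answer: (6, 336)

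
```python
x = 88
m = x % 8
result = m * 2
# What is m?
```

Trace:
`x = 88` → x = 88
`m = x % 8` → m = 0
`result = m * 2` → result = 0
So m = 0

Answer: 0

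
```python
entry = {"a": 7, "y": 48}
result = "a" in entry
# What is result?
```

Trace:
`entry = {"a": 7, "y": 48}` → entry = {'a': 7, 'y': 48}
`result = "a" in entry` → result = True
So result = True

Answer: True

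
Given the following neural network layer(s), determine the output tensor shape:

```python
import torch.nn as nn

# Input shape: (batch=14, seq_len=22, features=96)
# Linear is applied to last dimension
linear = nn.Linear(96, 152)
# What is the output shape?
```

Input: (14, 22, 96) -> Output: (14, 22, 152)

Answer: (14, 22, 152)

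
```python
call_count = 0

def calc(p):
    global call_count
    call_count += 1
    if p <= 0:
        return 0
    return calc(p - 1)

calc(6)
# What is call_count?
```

Linear recursion stepping by 1: 7 calls from p=6 down to ≤0.

Answer: 7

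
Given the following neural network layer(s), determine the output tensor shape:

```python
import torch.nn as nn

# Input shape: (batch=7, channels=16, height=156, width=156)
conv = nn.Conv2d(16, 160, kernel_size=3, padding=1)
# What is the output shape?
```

Input: (7, 16, 156, 156) -> Output: (7, 160, 156, 156)

Answer: (7, 160, 156, 156)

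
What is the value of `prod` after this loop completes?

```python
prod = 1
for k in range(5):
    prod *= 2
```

2^5 = 32
`prod` takes the values: 1 → 2 → 4 → 8 → 16 → 32

Answer: 32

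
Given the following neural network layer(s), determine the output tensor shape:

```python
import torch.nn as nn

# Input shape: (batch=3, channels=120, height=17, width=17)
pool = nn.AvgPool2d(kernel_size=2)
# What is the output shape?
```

Input: (3, 120, 17, 17) -> Output: (3, 120, 8, 8)

Answer: (3, 120, 8, 8)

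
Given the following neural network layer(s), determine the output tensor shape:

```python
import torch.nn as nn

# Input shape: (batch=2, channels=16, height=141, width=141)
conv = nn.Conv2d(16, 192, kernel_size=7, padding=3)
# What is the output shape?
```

Input: (2, 16, 141, 141) -> Output: (2, 192, 141, 141)

Answer: (2, 192, 141, 141)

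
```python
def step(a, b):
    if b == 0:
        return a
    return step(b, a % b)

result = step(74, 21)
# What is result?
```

step(74, 21) -> step(21, 11) -> step(11, 10) -> step(10, 1) -> step(1, 0) -> 1

Answer: 1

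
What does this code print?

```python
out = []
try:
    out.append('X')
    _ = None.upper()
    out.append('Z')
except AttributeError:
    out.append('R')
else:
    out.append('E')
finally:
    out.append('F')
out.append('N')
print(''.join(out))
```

Execution trace: 'X' (try body) → 'R' (except AttributeError) → 'F' (finally) → 'N' (after the try/except). Output: XRFN

Answer: XRFN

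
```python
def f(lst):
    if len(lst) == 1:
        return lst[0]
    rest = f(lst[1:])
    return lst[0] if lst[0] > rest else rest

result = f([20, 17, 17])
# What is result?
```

Recursive max over [20, 17, 17] = 20

Answer: 20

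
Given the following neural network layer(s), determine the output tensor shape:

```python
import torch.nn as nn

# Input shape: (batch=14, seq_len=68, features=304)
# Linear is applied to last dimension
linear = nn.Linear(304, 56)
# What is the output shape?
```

Input: (14, 68, 304) -> Output: (14, 68, 56)

Answer: (14, 68, 56)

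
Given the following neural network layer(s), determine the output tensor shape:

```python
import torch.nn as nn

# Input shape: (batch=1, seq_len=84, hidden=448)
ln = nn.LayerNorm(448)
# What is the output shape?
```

Input: (1, 84, 448) -> Output: (1, 84, 448)

Answer: (1, 84, 448)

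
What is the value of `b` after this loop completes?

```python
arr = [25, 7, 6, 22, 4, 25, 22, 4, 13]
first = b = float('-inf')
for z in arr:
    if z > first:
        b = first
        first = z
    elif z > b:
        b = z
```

Second largest (with repeats) in [25, 7, 6, 22, 4, 25, 22, 4, 13]
`b` takes the values: -inf → 7 → 22 → 25

Answer: 25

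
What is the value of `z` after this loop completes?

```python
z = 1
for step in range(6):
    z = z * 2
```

Multiply by 2, 6 times: 1 * 2^6 = 64
`z` takes the values: 1 → 2 → 4 → 8 → 16 → 32 → 64

Answer: 64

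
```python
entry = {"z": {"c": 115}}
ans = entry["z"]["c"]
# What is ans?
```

Trace:
`entry = {"z": {"c": 115}}` → entry = {'z': {'c': 115}}
`ans = entry["z"]["c"]` → ans = 115
So ans = 115

Answer: 115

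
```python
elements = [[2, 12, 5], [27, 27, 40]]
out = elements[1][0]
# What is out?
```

Trace:
`elements = [[2, 12, 5], [27, 27, 40]]` → elements = [[2, 12, 5], [27, 27, 40]]
`out = elements[1][0]` → out = 27
So out = 27

Answer: 27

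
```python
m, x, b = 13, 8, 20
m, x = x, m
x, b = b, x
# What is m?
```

Trace:
`m, x, b = 13, 8, 20` → m = 13; x = 8; b = 20
`m, x = x, m` → m = 8; x = 13
`x, b = b, x` → x = 20; b = 13
So m = 8

Answer: 8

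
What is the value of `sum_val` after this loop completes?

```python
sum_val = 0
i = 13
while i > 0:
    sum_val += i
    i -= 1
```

Sum 13 down to 1
`sum_val` takes the values: 0 → 13 → 25 → 36 → 46 → 55 → 63 → 70 → 76 → 81 → 85 → 88 → 90 → 91

Answer: 91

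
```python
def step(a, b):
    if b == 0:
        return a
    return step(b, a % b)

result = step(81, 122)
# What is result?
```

step(81, 122) -> step(122, 81) -> step(81, 41) -> step(41, 40) -> step(40, 1) -> step(1, 0) -> 1

Answer: 1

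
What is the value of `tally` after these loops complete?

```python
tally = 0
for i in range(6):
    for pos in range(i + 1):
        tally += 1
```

Triangle: 1 + 2 + ... + 6
`tally` takes the values: 0 → 1 → 2 → 3 → 4 → 5 → 6 → 7 → 8 → 9 → 10 → 11 → 12 → 13 → 14 → 15 → 16 → 17 → 18 → 19 → 20 → 21

Answer: 21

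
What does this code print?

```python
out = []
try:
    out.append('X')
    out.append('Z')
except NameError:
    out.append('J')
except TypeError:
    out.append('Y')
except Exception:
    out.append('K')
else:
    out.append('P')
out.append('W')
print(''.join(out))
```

Execution trace: 'X' (try body) → 'Z' (try body, no exception) → 'P' (else) → 'W' (after the try/except). Output: XZPW

Answer: XZPW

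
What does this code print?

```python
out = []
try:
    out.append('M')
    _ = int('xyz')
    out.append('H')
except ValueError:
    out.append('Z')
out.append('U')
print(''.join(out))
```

Execution trace: 'M' (try body) → 'Z' (except ValueError) → 'U' (after the try/except). Output: MZU

Answer: MZU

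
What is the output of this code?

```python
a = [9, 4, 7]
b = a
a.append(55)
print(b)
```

Key concept: basic list aliasing.
Step by step:
`a = [9, 4, 7]` → a = [9, 4, 7]
`b = a` → b = [9, 4, 7] (same object as a)
`a.append(55)` → a = [9, 4, 7, 55] (same object as b); b = [9, 4, 7, 55] (same object as a)
`print(b)` → prints [9, 4, 7, 55]

Answer: [9, 4, 7, 55]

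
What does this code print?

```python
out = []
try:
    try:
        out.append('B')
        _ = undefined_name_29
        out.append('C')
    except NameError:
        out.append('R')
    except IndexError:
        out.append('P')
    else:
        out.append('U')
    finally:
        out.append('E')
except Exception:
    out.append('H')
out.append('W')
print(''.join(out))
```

Execution trace: 'B' (inner try body) → 'R' (inner except NameError) → 'E' (inner finally) → 'W' (after the try/except). Output: BREW

Answer: BREW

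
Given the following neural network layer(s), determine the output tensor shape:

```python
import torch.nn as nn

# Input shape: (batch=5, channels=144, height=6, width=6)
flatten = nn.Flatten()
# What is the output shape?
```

Input: (5, 144, 6, 6) -> Output: (5, 5184)

Answer: (5, 5184)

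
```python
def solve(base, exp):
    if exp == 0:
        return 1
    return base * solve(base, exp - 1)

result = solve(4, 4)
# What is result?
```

solve(4, 4) = 4 * 4 * 4 * 4 = 256

Answer: 256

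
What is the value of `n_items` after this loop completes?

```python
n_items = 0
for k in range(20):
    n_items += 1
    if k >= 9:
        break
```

Loop breaks when k reaches 9, n_items is 10
`n_items` takes the values: 0 → 1 → 2 → 3 → 4 → 5 → 6 → 7 → 8 → 9 → 10

Answer: 10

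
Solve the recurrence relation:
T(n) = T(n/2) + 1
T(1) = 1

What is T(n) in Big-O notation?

Each step divides n by 2 and adds 1. After log_2(n) steps we reach T(1)=1. So T(n) = 1·log_2(n) + 1 = O(log n).

Answer: O(log n)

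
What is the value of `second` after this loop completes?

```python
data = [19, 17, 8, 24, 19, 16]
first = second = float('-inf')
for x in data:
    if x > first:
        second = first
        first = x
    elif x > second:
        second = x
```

Second largest (with repeats) in [19, 17, 8, 24, 19, 16]
`second` takes the values: -inf → 17 → 19

Answer: 19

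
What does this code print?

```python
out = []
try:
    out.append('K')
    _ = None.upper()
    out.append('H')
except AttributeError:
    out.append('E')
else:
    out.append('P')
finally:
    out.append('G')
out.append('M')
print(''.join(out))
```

Execution trace: 'K' (try body) → 'E' (except AttributeError) → 'G' (finally) → 'M' (after the try/except). Output: KEGM

Answer: KEGM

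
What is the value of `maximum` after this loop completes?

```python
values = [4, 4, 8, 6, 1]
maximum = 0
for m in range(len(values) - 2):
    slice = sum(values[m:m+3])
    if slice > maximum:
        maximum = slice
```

Max sum of 3-element window in [4, 4, 8, 6, 1]
`maximum` takes the values: 0 → 16 → 18

Answer: 18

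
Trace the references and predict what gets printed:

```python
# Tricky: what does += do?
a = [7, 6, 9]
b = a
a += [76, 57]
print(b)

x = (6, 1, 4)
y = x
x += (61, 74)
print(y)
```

Key concept: += behavior differs for mutable vs immutable.
Step by step:
`a = [7, 6, 9]` → a = [7, 6, 9]
`b = a` → b = [7, 6, 9] (same object as a)
`a += [76, 57]` → a = [7, 6, 9, 76, 57] (same object as b); b = [7, 6, 9, 76, 57] (same object as a)
`print(b)` → prints [7, 6, 9, 76, 57]
`x = (6, 1, 4)` → x = (6, 1, 4)
`y = x` → y = (6, 1, 4)
`x += (61, 74)` → x = (6, 1, 4, 61, 74)
`print(y)` → prints (6, 1, 4)

Answer:
[7, 6, 9, 76, 57]
(6, 1, 4)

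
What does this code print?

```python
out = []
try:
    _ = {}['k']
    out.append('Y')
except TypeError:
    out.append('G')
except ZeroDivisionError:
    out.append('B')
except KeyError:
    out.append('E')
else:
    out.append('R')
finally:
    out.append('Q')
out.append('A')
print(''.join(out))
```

Execution trace: 'E' (except KeyError) → 'Q' (finally) → 'A' (after the try/except). Output: EQA

Answer: EQA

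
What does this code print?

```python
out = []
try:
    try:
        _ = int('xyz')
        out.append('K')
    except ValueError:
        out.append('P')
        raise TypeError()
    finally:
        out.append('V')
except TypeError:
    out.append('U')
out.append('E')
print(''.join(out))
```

Execution trace: 'P' (inner except ValueError) → 'V' (inner finally) → 'U' (outer except TypeError) → 'E' (after the try/except). Output: PVUE

Answer: PVUE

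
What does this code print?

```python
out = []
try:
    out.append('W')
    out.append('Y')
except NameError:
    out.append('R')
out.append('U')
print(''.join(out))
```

Execution trace: 'W' (try body) → 'Y' (try body, no exception) → 'U' (after the try/except). Output: WYU

Answer: WYU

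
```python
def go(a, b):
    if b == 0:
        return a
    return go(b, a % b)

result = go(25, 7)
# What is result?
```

go(25, 7) -> go(7, 4) -> go(4, 3) -> go(3, 1) -> go(1, 0) -> 1

Answer: 1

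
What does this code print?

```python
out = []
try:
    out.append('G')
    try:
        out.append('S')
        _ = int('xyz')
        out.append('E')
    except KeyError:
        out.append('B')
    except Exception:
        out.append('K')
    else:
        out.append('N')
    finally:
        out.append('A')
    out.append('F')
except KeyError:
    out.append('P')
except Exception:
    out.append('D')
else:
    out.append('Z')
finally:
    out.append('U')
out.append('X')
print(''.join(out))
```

Execution trace: 'G' (try body) → 'S' (inner try body) → 'K' (inner except Exception) → 'A' (inner finally) → 'F' (try body, no exception) → 'Z' (else) → 'U' (finally) → 'X' (after the try/except). Output: GSKAFZUX

Answer: GSKAFZUX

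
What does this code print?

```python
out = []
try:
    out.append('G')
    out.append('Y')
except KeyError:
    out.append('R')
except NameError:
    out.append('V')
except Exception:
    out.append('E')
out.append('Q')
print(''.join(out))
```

Execution trace: 'G' (try body) → 'Y' (try body, no exception) → 'Q' (after the try/except). Output: GYQ

Answer: GYQ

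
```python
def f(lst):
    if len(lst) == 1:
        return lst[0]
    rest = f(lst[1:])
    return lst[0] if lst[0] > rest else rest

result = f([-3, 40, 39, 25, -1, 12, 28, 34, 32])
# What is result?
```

Recursive max over [-3, 40, 39, 25, -1, 12, 28, 34, 32] = 40

Answer: 40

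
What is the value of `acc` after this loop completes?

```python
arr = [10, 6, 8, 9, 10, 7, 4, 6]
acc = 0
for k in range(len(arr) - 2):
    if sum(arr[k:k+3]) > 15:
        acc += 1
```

Count windows with sum > 15
`acc` takes the values: 0 → 1 → 2 → 3 → 4 → 5 → 6

Answer: 6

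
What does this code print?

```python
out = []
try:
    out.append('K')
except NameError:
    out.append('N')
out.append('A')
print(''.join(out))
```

Execution trace: 'K' (try body, no exception) → 'A' (after the try/except). Output: KA

Answer: KA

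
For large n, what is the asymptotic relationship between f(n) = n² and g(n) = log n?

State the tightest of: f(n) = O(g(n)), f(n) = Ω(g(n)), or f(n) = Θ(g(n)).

n² vs log n: f(n) = Ω(g(n)) but not O(g(n)) — n² grows strictly faster than log n.

Answer: f(n) = Ω(g(n)) but not O(g(n)) — n² grows strictly faster than log n.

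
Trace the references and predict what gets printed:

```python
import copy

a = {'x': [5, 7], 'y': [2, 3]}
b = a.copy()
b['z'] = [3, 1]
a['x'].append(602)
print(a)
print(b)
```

Key concept: shallow copy of dict with mutable values.
Step by step:
`a = {'x': [5, 7], 'y': [2, 3]}` → a = {'x': [5, 7], 'y': [2, 3]}
`b = a.copy()` → b = {'x': [5, 7], 'y': [2, 3]}
`b['z'] = [3, 1]` → b = {'x': [5, 7], 'y': [2, 3], 'z': [3, 1]}
`a['x'].append(602)` → a = {'x': [5, 7, 602], 'y': [2, 3]}; b = {'x': [5, 7, 602], 'y': [2, 3], 'z': [3, 1]}
`print(a)` → prints {'x': [5, 7, 602], 'y': [2, 3]}
`print(b)` → prints {'x': [5, 7, 602], 'y': [2, 3], 'z': [3, 1]}

Answer:
{'x': [5, 7, 602], 'y': [2, 3]}
{'x': [5, 7, 602], 'y': [2, 3], 'z': [3, 1]}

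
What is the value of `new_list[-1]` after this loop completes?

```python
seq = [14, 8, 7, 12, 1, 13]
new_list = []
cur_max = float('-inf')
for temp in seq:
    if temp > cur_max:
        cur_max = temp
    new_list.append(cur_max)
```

Running max ends at 14
`new_list` takes the values: [] → [14] → [14, 14] → [14, 14, 14] → [14, 14, 14, 14] → [14, 14, 14, 14, 14] → [14, 14, 14, 14, 14, 14]
So `new_list[-1]` = 14

Answer: 14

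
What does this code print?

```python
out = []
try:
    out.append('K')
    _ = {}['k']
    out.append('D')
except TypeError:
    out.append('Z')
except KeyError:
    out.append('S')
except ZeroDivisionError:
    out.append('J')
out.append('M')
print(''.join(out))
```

Execution trace: 'K' (try body) → 'S' (except KeyError) → 'M' (after the try/except). Output: KSM

Answer: KSM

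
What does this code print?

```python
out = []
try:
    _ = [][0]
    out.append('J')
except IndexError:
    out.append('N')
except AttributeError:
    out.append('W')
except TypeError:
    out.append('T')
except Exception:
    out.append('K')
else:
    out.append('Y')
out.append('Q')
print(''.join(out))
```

Execution trace: 'N' (except IndexError) → 'Q' (after the try/except). Output: NQ

Answer: NQ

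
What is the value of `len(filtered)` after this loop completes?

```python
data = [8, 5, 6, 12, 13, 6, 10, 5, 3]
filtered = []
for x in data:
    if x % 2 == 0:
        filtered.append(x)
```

Count even numbers in [8, 5, 6, 12, 13, 6, 10, 5, 3]
`filtered` takes the values: [] → [8] → [8, 6] → [8, 6, 12] → [8, 6, 12, 6] → [8, 6, 12, 6, 10]
So `len(filtered)` = 5

Answer: 5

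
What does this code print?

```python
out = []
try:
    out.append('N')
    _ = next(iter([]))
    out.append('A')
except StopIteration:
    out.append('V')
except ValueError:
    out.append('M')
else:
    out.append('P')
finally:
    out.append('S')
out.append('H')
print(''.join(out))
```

Execution trace: 'N' (try body) → 'V' (except StopIteration) → 'S' (finally) → 'H' (after the try/except). Output: NVSH

Answer: NVSH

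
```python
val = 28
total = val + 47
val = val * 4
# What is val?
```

Trace:
`val = 28` → val = 28
`total = val + 47` → total = 75
`val = val * 4` → val = 112
So val = 112

Answer: 112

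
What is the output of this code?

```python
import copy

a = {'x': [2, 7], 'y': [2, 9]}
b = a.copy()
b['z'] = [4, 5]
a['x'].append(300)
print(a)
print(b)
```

Key concept: shallow copy of dict with mutable values.
Step by step:
`a = {'x': [2, 7], 'y': [2, 9]}` → a = {'x': [2, 7], 'y': [2, 9]}
`b = a.copy()` → b = {'x': [2, 7], 'y': [2, 9]}
`b['z'] = [4, 5]` → b = {'x': [2, 7], 'y': [2, 9], 'z': [4, 5]}
`a['x'].append(300)` → a = {'x': [2, 7, 300], 'y': [2, 9]}; b = {'x': [2, 7, 300], 'y': [2, 9], 'z': [4, 5]}
`print(a)` → prints {'x': [2, 7, 300], 'y': [2, 9]}
`print(b)` → prints {'x': [2, 7, 300], 'y': [2, 9], 'z': [4, 5]}

Answer:
{'x': [2, 7, 300], 'y': [2, 9]}
{'x': [2, 7, 300], 'y': [2, 9], 'z': [4, 5]}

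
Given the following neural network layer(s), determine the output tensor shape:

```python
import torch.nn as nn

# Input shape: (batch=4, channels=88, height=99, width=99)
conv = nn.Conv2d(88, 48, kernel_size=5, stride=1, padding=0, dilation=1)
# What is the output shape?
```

Input: (4, 88, 99, 99) -> Output: (4, 48, 95, 95)

Answer: (4, 48, 95, 95)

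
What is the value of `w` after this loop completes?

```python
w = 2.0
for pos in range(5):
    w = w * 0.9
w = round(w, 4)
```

Exponential decay: 2.0 * 0.9^5
`w` takes the values: 2.0 → 1.8 → 1.62 → 1.458 → 1.3122 → 1.18098 → 1.181

Answer: 1.181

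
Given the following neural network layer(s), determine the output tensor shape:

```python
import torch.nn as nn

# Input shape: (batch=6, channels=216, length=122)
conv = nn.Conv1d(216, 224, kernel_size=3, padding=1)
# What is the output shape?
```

Input: (6, 216, 122) -> Output: (6, 224, 122)

Answer: (6, 224, 122)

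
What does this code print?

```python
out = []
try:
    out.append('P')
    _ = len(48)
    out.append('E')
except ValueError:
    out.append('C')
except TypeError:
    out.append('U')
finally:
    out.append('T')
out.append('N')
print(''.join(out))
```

Execution trace: 'P' (try body) → 'U' (except TypeError) → 'T' (finally) → 'N' (after the try/except). Output: PUTN

Answer: PUTN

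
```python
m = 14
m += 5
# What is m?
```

Trace:
`m = 14` → m = 14
`m += 5` → m = 19
So m = 19

Answer: 19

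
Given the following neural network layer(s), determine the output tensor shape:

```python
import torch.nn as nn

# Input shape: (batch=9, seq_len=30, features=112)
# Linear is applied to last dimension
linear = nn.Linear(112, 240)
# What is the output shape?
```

Input: (9, 30, 112) -> Output: (9, 30, 240)

Answer: (9, 30, 240)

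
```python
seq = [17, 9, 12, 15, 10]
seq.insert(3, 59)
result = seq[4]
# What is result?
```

Trace:
`seq = [17, 9, 12, 15, 10]` → seq = [17, 9, 12, 15, 10]
`seq.insert(3, 59)` → seq = [17, 9, 12, 59, 15, 10]
`result = seq[4]` → result = 15
So result = 15

Answer: 15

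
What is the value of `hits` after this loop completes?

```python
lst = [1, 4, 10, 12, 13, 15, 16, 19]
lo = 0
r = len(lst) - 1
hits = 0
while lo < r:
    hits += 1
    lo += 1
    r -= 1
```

Iterations until pointers meet (list length 8)
`hits` takes the values: 0 → 1 → 2 → 3 → 4

Answer: 4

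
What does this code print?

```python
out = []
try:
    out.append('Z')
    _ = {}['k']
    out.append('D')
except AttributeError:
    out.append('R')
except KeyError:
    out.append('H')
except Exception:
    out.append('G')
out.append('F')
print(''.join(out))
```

Execution trace: 'Z' (try body) → 'H' (except KeyError) → 'F' (after the try/except). Output: ZHF

Answer: ZHF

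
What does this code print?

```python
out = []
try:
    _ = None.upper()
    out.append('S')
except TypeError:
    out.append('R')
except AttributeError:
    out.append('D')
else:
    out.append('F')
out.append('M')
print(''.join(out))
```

Execution trace: 'D' (except AttributeError) → 'M' (after the try/except). Output: DM

Answer: DM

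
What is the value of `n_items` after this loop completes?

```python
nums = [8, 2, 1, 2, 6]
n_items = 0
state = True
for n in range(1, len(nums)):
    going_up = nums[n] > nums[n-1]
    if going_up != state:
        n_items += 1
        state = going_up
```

Count direction changes in [8, 2, 1, 2, 6]
`n_items` takes the values: 0 → 1 → 2

Answer: 2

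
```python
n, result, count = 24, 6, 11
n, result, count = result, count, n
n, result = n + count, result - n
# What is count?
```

Trace:
`n, result, count = 24, 6, 11` → n = 24; result = 6; count = 11
`n, result, count = result, count, n` → n = 6; result = 11; count = 24
`n, result = n + count, result - n` → n = 30; result = 5
So count = 24

Answer: 24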